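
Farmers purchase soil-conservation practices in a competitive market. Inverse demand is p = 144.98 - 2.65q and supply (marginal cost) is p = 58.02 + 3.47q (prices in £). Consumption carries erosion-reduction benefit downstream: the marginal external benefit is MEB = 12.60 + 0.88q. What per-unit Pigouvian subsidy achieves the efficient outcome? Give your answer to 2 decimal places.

Social marginal benefit = demand + MEB = 157.58 - 1.77q.
Set SMB = MC: 157.58 - 1.77q = 58.02 + 3.47q → q* = 19.0000.
The Pigouvian subsidy equals MEB at q*: 12.60 + 0.88×19.0000 = 29.3200.

subsidy = £29.32 per unit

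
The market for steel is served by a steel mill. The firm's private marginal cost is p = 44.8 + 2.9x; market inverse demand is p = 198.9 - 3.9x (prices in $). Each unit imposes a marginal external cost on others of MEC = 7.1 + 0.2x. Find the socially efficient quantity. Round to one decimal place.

x* = 21.0

Social marginal cost = private MC + MEC = 51.9 + 3.1x.
Set SMC = demand: 51.9 + 3.1x = 198.9 - 3.9x → x* = 21.0000.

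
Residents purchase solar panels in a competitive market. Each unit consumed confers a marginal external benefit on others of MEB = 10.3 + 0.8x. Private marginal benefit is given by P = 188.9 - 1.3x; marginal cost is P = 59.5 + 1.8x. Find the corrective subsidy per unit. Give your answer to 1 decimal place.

subsidy = 58.9 per unit

Social marginal benefit = demand + MEB = 199.2 - 0.5x.
Set SMB = MC: 199.2 - 0.5x = 59.5 + 1.8x → x* = 60.7391.
The Pigouvian subsidy equals MEB at x*: 10.3 + 0.8×60.7391 = 58.8913.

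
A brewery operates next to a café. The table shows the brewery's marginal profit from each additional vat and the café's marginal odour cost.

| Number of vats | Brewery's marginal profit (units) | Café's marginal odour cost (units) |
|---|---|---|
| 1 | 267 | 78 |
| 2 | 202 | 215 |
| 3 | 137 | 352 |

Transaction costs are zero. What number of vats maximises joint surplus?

1

Bargaining reaches the level where marginal profit last exceeds marginal odour cost.
That holds through level 1 (267 ≥ 78) but not at 2 (202 < 215).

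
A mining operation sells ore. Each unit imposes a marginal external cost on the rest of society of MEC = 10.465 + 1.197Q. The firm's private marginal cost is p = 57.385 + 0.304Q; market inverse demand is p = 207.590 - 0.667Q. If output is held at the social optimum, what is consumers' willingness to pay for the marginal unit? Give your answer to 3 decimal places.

Social marginal cost = private MC + MEC = 67.850 + 1.501Q.
Set SMC = demand: 67.850 + 1.501Q = 207.590 - 0.667Q → Q* = 64.4557.
Consumer price on the demand curve at Q*: 207.590 − 0.667×64.4557 = 164.5980.

P = 164.598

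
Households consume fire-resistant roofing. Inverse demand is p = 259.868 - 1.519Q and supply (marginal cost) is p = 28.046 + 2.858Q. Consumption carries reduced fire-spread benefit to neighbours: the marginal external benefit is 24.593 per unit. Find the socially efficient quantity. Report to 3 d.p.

Social marginal benefit = demand + MEB = 284.461 - 1.519Q.
Set SMB = MC: 284.461 - 1.519Q = 28.046 + 2.858Q → Q* = 58.5824.

Q* = 58.582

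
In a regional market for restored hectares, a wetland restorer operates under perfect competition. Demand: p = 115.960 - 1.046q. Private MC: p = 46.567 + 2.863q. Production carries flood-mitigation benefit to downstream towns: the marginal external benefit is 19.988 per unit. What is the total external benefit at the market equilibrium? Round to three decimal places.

354.829

Market equilibrium (private): 46.567 + 2.863q = 115.960 - 1.046q → q_m = 17.7521.
Total external benefit = MEB × q_m = 19.988 × 17.7521 = 354.8290.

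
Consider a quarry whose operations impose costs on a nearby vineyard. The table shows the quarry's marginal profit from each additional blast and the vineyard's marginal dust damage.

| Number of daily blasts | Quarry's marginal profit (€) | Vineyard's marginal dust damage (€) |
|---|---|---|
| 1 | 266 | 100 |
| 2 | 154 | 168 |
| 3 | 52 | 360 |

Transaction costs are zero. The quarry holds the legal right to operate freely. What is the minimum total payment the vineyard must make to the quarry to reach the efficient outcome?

€206

Left alone the quarry would choose level 3 (marginal profit stays positive).
Efficient level: k* = 1 (marginal profit ≥ marginal dust damage through 1).
The vineyard must at least cover the quarry's forgone profit from cutting 3→1: 154 + 52 = 206.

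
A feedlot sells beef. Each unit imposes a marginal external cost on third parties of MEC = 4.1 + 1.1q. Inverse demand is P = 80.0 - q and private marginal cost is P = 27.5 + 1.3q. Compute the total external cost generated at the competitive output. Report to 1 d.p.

380.2

Market equilibrium (private): 27.5 + 1.3q = 80.0 - q → q_m = 22.8261.
Total external cost = ∫₀^{q_m} (4.1 + 1.1q) dq = 4.1×22.8261 + ½×1.1×22.8261² = 380.1540.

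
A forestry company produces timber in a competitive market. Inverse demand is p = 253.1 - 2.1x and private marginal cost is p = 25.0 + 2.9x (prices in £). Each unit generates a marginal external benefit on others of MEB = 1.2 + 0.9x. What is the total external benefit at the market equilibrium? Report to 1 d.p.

Market equilibrium (private): 25.0 + 2.9x = 253.1 - 2.1x → x_m = 45.6200.
Total external benefit = ∫₀^{x_m} (1.2 + 0.9x) dx = 1.2×45.6200 + ½×0.9×45.6200² = 991.2770.

£991.3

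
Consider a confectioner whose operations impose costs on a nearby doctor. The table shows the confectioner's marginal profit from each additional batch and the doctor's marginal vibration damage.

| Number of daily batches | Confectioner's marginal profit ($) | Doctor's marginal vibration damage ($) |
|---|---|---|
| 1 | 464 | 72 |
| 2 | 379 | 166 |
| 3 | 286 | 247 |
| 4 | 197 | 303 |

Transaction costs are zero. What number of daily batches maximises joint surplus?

3

Bargaining reaches the level where marginal profit last exceeds marginal vibration damage.
That holds through level 3 (286 ≥ 247) but not at 4 (197 < 303).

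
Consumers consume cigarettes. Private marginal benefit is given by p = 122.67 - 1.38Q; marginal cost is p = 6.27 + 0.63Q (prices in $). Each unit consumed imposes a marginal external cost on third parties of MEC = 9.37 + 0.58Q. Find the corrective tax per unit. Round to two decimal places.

tax = $33.34 per unit

Social marginal benefit = demand − MEC = 113.30 - 1.96Q.
Set SMB = MC: 113.30 - 1.96Q = 6.27 + 0.63Q → Q* = 41.3243.
The Pigouvian tax equals MEC at Q*: 9.37 + 0.58×41.3243 = 33.3381.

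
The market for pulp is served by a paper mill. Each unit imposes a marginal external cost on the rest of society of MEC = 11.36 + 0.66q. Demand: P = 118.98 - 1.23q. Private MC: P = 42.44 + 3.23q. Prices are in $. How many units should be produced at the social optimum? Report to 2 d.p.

Social marginal cost = private MC + MEC = 53.80 + 3.89q.
Set SMC = demand: 53.80 + 3.89q = 118.98 - 1.23q → q* = 12.7305.

q* = 12.73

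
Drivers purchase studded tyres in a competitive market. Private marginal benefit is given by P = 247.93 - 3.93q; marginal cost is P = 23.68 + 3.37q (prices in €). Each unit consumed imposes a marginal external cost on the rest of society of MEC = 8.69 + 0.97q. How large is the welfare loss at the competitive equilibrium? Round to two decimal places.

Market equilibrium (private): 23.68 + 3.37q = 247.93 - 3.93q → q_m = 30.7192.
Social marginal benefit = demand − MEC = 239.24 - 4.90q.
Set SMB = MC: 239.24 - 4.90q = 23.68 + 3.37q → q* = 26.0653.
The welfare-loss triangle has base |q_m − q*| and height MEC(q_m) (the vertical gap between SMB and MC is zero at q* and MEC at q_m).
DWL = ½ × 4.6539 × 38.4876 = 89.5587.

DWL = €89.56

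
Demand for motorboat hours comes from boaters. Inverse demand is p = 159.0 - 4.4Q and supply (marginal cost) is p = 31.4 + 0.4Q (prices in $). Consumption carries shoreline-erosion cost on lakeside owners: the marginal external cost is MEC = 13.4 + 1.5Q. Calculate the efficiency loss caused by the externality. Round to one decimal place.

DWL = $225.3

Market equilibrium (private): 31.4 + 0.4Q = 159.0 - 4.4Q → Q_m = 26.5833.
Social marginal benefit = demand − MEC = 145.6 - 5.9Q.
Set SMB = MC: 145.6 - 5.9Q = 31.4 + 0.4Q → Q* = 18.1270.
The loss is the area between SMB and MC from Q* to Q_m; with linear curves that's a triangle of height MEC(Q_m).
DWL = ½ × 8.4563 × 53.2750 = 225.2547.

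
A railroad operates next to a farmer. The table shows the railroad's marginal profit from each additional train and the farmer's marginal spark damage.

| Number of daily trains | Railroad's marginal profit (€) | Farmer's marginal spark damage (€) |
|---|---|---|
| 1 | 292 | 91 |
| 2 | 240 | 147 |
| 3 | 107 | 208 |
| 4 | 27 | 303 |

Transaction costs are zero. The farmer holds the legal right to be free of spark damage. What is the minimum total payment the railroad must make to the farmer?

€238

Efficient level: marginal profit ≥ marginal spark damage through level 2, so k* = 2.
With the farmer holding the right, the railroad must at least compensate total damage at k*: 91 + 147 = 238.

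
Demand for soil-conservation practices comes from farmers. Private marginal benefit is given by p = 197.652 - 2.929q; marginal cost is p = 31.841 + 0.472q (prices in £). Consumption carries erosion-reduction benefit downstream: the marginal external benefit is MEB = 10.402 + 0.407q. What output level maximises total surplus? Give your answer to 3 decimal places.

q* = 58.855

Social marginal benefit = demand + MEB = 208.054 - 2.522q.
Set SMB = MC: 208.054 - 2.522q = 31.841 + 0.472q → q* = 58.8554.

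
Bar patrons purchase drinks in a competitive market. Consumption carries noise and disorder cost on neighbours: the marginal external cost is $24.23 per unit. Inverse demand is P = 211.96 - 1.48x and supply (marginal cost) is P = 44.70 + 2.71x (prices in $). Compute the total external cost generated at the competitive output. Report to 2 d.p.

Market equilibrium (private): 44.70 + 2.71x = 211.96 - 1.48x → x_m = 39.9189.
Total external cost = MEC × x_m = 24.23 × 39.9189 = 967.2349.

$967.23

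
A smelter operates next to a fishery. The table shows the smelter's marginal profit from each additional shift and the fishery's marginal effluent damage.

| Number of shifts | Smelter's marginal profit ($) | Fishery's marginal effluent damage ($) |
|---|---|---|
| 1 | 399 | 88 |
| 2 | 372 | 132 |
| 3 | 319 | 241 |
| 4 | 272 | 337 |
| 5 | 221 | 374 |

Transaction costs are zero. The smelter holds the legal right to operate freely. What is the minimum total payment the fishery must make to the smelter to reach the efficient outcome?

Left alone the smelter would choose level 5 (marginal profit stays positive).
Efficient level: k* = 3 (marginal profit ≥ marginal effluent damage through 3).
The fishery must at least cover the smelter's forgone profit from cutting 5→3: 272 + 221 = 493.

$493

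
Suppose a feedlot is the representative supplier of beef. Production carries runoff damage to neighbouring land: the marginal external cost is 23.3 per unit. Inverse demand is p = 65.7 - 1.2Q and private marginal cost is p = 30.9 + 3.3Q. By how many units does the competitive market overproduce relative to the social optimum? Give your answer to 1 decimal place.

Market equilibrium (private): 30.9 + 3.3Q = 65.7 - 1.2Q → Q_m = 7.7333.
Social marginal cost = private MC + MEC = 54.2 + 3.3Q.
Set SMC = demand: 54.2 + 3.3Q = 65.7 - 1.2Q → Q* = 2.5556.
Gap = |7.7333 − 2.5556| = 5.1777.

5.2 units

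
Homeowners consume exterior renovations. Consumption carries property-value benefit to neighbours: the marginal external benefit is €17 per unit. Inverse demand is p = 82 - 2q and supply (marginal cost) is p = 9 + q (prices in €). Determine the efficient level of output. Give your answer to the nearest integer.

q* = 30

Social marginal benefit = demand + MEB = 99 - 2q.
Set SMB = MC: 99 - 2q = 9 + q → q* = 30.0000.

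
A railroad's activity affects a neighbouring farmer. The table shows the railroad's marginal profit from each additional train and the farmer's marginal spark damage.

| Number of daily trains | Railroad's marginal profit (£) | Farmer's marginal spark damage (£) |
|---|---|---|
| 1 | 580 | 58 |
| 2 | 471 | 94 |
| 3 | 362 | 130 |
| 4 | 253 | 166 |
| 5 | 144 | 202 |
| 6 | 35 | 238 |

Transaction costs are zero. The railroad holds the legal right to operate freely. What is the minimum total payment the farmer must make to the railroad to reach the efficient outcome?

Left alone the railroad would choose level 6 (marginal profit stays positive).
Efficient level: k* = 4 (marginal profit ≥ marginal spark damage through 4).
The farmer must at least cover the railroad's forgone profit from cutting 6→4: 144 + 35 = 179.

£179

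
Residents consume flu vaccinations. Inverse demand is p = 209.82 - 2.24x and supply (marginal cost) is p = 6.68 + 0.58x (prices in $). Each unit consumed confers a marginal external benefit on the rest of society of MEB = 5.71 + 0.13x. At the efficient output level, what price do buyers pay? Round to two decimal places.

Social marginal benefit = demand + MEB = 215.53 - 2.11x.
Set SMB = MC: 215.53 - 2.11x = 6.68 + 0.58x → x* = 77.6394.
Consumer price on the demand curve at x*: 209.82 − 2.24×77.6394 = 35.9077.

P = $35.91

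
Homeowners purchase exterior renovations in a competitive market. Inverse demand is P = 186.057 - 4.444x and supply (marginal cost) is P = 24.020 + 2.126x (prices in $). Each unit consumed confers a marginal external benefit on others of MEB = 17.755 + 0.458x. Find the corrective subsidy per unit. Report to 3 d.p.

Social marginal benefit = demand + MEB = 203.812 - 3.986x.
Set SMB = MC: 203.812 - 3.986x = 24.020 + 2.126x → x* = 29.4162.
The Pigouvian subsidy equals MEB at x*: 17.755 + 0.458×29.4162 = 31.2276.

subsidy = $31.228 per unit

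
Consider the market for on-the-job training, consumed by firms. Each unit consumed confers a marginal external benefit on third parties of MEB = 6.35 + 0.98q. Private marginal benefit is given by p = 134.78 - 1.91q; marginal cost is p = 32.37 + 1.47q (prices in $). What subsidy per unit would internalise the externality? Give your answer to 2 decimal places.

subsidy = $50.76 per unit

Social marginal benefit = demand + MEB = 141.13 - 0.93q.
Set SMB = MC: 141.13 - 0.93q = 32.37 + 1.47q → q* = 45.3167.
The Pigouvian subsidy equals MEB at q*: 6.35 + 0.98×45.3167 = 50.7604.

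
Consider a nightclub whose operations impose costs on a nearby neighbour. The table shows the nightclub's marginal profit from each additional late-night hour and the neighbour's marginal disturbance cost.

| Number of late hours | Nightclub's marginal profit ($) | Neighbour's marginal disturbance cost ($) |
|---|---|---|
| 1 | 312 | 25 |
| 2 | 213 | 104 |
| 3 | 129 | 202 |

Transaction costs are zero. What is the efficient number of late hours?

2

Bargaining reaches the level where marginal profit last exceeds marginal disturbance cost.
That holds through level 2 (213 ≥ 104) but not at 3 (129 < 202).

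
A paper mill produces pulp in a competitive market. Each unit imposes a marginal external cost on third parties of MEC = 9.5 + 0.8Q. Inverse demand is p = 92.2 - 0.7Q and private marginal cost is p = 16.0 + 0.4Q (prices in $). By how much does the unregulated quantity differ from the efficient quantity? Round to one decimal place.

34.2 units

Market equilibrium (private): 16.0 + 0.4Q = 92.2 - 0.7Q → Q_m = 69.2727.
Social marginal cost = private MC + MEC = 25.5 + 1.2Q.
Set SMC = demand: 25.5 + 1.2Q = 92.2 - 0.7Q → Q* = 35.1053.
Gap = |69.2727 − 35.1053| = 34.1674.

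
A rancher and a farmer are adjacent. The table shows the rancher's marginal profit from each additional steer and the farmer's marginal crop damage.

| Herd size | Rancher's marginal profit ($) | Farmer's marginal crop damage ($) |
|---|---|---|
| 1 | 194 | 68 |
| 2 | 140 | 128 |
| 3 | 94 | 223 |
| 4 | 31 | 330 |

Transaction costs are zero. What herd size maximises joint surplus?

Bargaining reaches the level where marginal profit last exceeds marginal crop damage.
That holds through level 2 (140 ≥ 128) but not at 3 (94 < 223).

2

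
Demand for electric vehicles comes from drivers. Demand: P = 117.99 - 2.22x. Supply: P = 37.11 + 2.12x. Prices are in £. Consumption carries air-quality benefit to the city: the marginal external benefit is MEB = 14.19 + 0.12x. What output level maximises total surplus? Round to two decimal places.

x* = 22.53

Social marginal benefit = demand + MEB = 132.18 - 2.10x.
Set SMB = MC: 132.18 - 2.10x = 37.11 + 2.12x → x* = 22.5284.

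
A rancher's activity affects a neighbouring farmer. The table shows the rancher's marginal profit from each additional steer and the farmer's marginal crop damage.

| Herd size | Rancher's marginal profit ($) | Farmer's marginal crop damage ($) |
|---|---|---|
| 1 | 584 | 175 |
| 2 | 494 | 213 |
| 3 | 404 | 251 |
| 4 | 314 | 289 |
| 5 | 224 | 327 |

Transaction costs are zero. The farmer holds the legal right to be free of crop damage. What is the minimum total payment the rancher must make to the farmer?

$928

Efficient level: marginal profit ≥ marginal crop damage through level 4, so k* = 4.
With the farmer holding the right, the rancher must at least compensate total damage at k*: 175 + 213 + 251 + 289 = 928.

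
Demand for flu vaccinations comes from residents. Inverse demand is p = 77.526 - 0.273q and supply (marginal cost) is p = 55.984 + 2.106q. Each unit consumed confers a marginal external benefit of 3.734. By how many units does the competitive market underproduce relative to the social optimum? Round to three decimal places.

Market equilibrium (private): 55.984 + 2.106q = 77.526 - 0.273q → q_m = 9.0551.
Social marginal benefit = demand + MEB = 81.260 - 0.273q.
Set SMB = MC: 81.260 - 0.273q = 55.984 + 2.106q → q* = 10.6246.
Gap = |9.0551 − 10.6246| = 1.5695.

1.570 units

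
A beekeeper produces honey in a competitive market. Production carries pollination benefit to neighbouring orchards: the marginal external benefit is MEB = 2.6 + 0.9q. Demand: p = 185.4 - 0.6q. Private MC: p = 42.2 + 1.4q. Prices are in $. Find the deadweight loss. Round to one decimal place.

DWL = $2042.9

Market equilibrium (private): 42.2 + 1.4q = 185.4 - 0.6q → q_m = 71.6000.
Social marginal cost = private MC − MEB = 39.6 + 0.5q.
Set SMC = demand: 39.6 + 0.5q = 185.4 - 0.6q → q* = 132.5455.
Height of the DWL triangle at q_m is demand(q_m) − SMC(q_m) = MEB(q_m) = 67.0400.
DWL = ½ × 60.9455 × 67.0400 = 2042.8932.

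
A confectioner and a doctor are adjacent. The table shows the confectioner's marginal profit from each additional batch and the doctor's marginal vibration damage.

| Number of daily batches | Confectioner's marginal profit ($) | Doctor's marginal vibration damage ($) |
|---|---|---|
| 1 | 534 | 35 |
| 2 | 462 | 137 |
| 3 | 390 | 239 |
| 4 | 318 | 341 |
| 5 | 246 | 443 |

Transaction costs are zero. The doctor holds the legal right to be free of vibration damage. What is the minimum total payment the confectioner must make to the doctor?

$411

Efficient level: marginal profit ≥ marginal vibration damage through level 3, so k* = 3.
With the doctor holding the right, the confectioner must at least compensate total damage at k*: 35 + 137 + 239 = 411.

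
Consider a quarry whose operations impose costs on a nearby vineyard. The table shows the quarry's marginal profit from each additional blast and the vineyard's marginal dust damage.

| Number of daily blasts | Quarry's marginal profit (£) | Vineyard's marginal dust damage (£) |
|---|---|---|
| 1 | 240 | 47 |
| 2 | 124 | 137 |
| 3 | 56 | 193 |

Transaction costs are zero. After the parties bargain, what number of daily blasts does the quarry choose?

Bargaining reaches the level where marginal profit last exceeds marginal dust damage.
That holds through level 1 (240 ≥ 47) but not at 2 (124 < 137).

1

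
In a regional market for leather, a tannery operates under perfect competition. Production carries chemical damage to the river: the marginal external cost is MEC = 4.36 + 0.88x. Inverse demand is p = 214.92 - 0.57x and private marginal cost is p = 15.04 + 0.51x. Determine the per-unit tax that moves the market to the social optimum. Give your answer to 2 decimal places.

Social marginal cost = private MC + MEC = 19.40 + 1.39x.
Set SMC = demand: 19.40 + 1.39x = 214.92 - 0.57x → x* = 99.7551.
The Pigouvian tax equals MEC at x*: 4.36 + 0.88×99.7551 = 92.1445.

tax = 92.14 per unit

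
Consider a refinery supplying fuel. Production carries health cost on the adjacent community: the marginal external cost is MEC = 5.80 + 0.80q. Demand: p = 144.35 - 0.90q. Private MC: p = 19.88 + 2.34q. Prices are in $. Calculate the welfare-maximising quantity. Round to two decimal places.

q* = 29.37

Social marginal cost = private MC + MEC = 25.68 + 3.14q.
Set SMC = demand: 25.68 + 3.14q = 144.35 - 0.90q → q* = 29.3738.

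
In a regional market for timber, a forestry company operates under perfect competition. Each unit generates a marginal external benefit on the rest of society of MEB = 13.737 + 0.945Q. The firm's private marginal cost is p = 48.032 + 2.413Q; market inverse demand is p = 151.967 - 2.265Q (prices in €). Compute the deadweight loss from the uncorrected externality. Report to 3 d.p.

Market equilibrium (private): 48.032 + 2.413Q = 151.967 - 2.265Q → Q_m = 22.2178.
Social marginal cost = private MC − MEB = 34.295 + 1.468Q.
Set SMC = demand: 34.295 + 1.468Q = 151.967 - 2.265Q → Q* = 31.5221.
The welfare-loss triangle has base |Q_m − Q*| and height MEB(Q_m) (the vertical gap between SMC and demand is zero at Q* and MEB at Q_m).
DWL = ½ × 9.3043 × 34.7328 = 161.5822.

DWL = €161.582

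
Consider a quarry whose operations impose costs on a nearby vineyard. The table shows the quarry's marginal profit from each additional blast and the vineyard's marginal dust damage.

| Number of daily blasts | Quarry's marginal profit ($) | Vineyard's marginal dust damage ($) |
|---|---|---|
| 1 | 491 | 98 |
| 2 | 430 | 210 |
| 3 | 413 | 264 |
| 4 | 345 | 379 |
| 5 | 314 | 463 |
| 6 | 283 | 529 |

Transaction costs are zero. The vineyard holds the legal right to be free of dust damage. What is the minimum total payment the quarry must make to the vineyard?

$572

Efficient level: marginal profit ≥ marginal dust damage through level 3, so k* = 3.
With the vineyard holding the right, the quarry must at least compensate total damage at k*: 98 + 210 + 264 = 572.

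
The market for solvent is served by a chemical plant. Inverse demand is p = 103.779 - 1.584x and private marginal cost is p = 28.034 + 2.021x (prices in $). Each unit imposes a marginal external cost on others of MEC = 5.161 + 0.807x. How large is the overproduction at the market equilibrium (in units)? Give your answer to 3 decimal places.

Market equilibrium (private): 28.034 + 2.021x = 103.779 - 1.584x → x_m = 21.0111.
Social marginal cost = private MC + MEC = 33.195 + 2.828x.
Set SMC = demand: 33.195 + 2.828x = 103.779 - 1.584x → x* = 15.9982.
Gap = |21.0111 − 15.9982| = 5.0129.

5.013 units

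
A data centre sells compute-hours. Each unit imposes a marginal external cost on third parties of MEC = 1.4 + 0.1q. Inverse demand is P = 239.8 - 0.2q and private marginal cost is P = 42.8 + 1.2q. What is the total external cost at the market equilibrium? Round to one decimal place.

Market equilibrium (private): 42.8 + 1.2q = 239.8 - 0.2q → q_m = 140.7143.
Total external cost = ∫₀^{q_m} (1.4 + 0.1q) dq = 1.4×140.7143 + ½×0.1×140.7143² = 1187.0257.

1187.0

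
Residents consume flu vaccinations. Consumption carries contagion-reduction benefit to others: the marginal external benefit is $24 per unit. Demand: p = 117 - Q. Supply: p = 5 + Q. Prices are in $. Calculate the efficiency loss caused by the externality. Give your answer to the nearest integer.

DWL = $144

Market equilibrium (private): 5 + Q = 117 - Q → Q_m = 56.0000.
Social marginal benefit = demand + MEB = 141 - Q.
Set SMB = MC: 141 - Q = 5 + Q → Q* = 68.0000.
Between Q* and Q_m the wedge SMB − MC runs linearly from 0 to MEB(Q_m), so the loss is a triangle.
DWL = ½ × 12.0000 × 24.0000 = 144.0000.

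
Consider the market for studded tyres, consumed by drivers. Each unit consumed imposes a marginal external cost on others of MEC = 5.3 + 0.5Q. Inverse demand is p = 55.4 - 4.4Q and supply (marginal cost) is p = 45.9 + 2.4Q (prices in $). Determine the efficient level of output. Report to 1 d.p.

Q* = 0.6

Social marginal benefit = demand − MEC = 50.1 - 4.9Q.
Set SMB = MC: 50.1 - 4.9Q = 45.9 + 2.4Q → Q* = 0.5753.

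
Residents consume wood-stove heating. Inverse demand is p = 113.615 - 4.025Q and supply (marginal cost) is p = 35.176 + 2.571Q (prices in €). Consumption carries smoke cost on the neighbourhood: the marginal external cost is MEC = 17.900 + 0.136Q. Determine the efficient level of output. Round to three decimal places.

Q* = 8.993

Social marginal benefit = demand − MEC = 95.715 - 4.161Q.
Set SMB = MC: 95.715 - 4.161Q = 35.176 + 2.571Q → Q* = 8.9927.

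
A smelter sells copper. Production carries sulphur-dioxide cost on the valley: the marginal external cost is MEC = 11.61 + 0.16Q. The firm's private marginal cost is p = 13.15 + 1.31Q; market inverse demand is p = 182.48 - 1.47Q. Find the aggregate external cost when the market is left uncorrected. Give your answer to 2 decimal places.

1003.97

Market equilibrium (private): 13.15 + 1.31Q = 182.48 - 1.47Q → Q_m = 60.9101.
Total external cost = ∫₀^{Q_m} (11.61 + 0.16Q) dQ = 11.61×60.9101 + ½×0.16×60.9101² = 1003.9695.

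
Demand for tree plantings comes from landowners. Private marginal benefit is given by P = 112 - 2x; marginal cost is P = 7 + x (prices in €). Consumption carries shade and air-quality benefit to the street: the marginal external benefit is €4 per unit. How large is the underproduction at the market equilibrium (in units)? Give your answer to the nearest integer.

Market equilibrium (private): 7 + x = 112 - 2x → x_m = 35.0000.
Social marginal benefit = demand + MEB = 116 - 2x.
Set SMB = MC: 116 - 2x = 7 + x → x* = 36.3333.
Gap = |35.0000 − 36.3333| = 1.3333.

1 units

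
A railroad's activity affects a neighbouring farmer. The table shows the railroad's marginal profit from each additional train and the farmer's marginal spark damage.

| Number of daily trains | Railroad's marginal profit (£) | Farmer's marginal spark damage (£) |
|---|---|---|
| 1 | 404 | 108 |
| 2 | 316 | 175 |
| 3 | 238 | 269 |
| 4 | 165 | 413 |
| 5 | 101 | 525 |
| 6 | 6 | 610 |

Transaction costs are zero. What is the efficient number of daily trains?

2

Bargaining reaches the level where marginal profit last exceeds marginal spark damage.
That holds through level 2 (316 ≥ 175) but not at 3 (238 < 269).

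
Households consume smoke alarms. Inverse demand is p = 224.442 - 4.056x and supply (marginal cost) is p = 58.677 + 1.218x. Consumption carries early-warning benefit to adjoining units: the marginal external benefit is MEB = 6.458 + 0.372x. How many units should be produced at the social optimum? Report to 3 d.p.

Social marginal benefit = demand + MEB = 230.900 - 3.684x.
Set SMB = MC: 230.900 - 3.684x = 58.677 + 1.218x → x* = 35.1332.

x* = 35.133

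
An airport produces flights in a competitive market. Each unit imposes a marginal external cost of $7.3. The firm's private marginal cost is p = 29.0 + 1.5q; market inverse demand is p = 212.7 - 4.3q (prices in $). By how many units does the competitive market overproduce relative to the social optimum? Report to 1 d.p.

1.3 units

Market equilibrium (private): 29.0 + 1.5q = 212.7 - 4.3q → q_m = 31.6724.
Social marginal cost = private MC + MEC = 36.3 + 1.5q.
Set SMC = demand: 36.3 + 1.5q = 212.7 - 4.3q → q* = 30.4138.
Gap = |31.6724 − 30.4138| = 1.2586.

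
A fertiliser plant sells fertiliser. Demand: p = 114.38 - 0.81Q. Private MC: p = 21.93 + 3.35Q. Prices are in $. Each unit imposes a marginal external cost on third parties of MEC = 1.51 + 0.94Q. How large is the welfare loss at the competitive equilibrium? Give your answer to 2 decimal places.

DWL = $49.19

Market equilibrium (private): 21.93 + 3.35Q = 114.38 - 0.81Q → Q_m = 22.2236.
Social marginal cost = private MC + MEC = 23.44 + 4.29Q.
Set SMC = demand: 23.44 + 4.29Q = 114.38 - 0.81Q → Q* = 17.8314.
The welfare-loss triangle has base |Q_m − Q*| and height MEC(Q_m) (the vertical gap between SMC and demand is zero at Q* and MEC at Q_m).
DWL = ½ × 4.3922 × 22.4001 = 49.1929.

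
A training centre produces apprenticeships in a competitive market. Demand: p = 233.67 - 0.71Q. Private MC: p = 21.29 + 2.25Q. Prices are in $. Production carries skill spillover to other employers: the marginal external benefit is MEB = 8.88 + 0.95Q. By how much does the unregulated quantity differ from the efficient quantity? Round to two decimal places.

38.33 units

Market equilibrium (private): 21.29 + 2.25Q = 233.67 - 0.71Q → Q_m = 71.7500.
Social marginal cost = private MC − MEB = 12.41 + 1.30Q.
Set SMC = demand: 12.41 + 1.30Q = 233.67 - 0.71Q → Q* = 110.0796.
Gap = |71.7500 − 110.0796| = 38.3296.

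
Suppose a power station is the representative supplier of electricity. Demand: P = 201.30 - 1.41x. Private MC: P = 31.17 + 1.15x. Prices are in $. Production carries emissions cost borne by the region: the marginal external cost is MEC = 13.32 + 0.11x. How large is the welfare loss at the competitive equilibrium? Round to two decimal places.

DWL = $79.70

Market equilibrium (private): 31.17 + 1.15x = 201.30 - 1.41x → x_m = 66.4570.
Social marginal cost = private MC + MEC = 44.49 + 1.26x.
Set SMC = demand: 44.49 + 1.26x = 201.30 - 1.41x → x* = 58.7303.
Height of the DWL triangle at x_m is SMC(x_m) − demand(x_m) = MEC(x_m) = 20.6303.
DWL = ½ × 7.7267 × 20.6303 = 79.7021.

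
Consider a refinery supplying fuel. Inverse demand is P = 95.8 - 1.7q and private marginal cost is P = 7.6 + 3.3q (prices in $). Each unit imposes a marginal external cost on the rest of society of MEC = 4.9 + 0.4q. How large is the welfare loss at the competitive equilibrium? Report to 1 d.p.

Market equilibrium (private): 7.6 + 3.3q = 95.8 - 1.7q → q_m = 17.6400.
Social marginal cost = private MC + MEC = 12.5 + 3.7q.
Set SMC = demand: 12.5 + 3.7q = 95.8 - 1.7q → q* = 15.4259.
The loss is the area between SMC and demand from q* to q_m; with linear curves that's a triangle of height MEC(q_m).
DWL = ½ × 2.2141 × 11.9560 = 13.2359.

DWL = $13.2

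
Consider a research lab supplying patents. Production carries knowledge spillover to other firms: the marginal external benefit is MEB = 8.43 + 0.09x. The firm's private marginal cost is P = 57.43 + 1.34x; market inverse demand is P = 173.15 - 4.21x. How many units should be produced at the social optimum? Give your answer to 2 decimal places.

x* = 22.74

Social marginal cost = private MC − MEB = 49.00 + 1.25x.
Set SMC = demand: 49.00 + 1.25x = 173.15 - 4.21x → x* = 22.7381.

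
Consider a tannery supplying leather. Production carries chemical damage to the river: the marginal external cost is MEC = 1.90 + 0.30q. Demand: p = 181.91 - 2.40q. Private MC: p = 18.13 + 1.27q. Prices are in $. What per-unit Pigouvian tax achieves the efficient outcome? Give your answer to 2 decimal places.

Social marginal cost = private MC + MEC = 20.03 + 1.57q.
Set SMC = demand: 20.03 + 1.57q = 181.91 - 2.40q → q* = 40.7758.
The Pigouvian tax equals MEC at q*: 1.90 + 0.30×40.7758 = 14.1327.

tax = $14.13 per unit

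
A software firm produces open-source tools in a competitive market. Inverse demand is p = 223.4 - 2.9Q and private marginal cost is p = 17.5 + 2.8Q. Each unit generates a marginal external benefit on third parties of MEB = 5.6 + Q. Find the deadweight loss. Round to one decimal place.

DWL = 185.2

Market equilibrium (private): 17.5 + 2.8Q = 223.4 - 2.9Q → Q_m = 36.1228.
Social marginal cost = private MC − MEB = 11.9 + 1.8Q.
Set SMC = demand: 11.9 + 1.8Q = 223.4 - 2.9Q → Q* = 45.0000.
The loss is the area between SMC and demand from Q* to Q_m; with linear curves that's a triangle of height MEB(Q_m).
DWL = ½ × 8.8772 × 41.7228 = 185.1908.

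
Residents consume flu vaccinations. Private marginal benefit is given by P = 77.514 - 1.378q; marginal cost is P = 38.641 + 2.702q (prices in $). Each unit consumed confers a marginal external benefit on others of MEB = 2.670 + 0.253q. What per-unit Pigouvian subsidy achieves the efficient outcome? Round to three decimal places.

subsidy = $5.416 per unit

Social marginal benefit = demand + MEB = 80.184 - 1.125q.
Set SMB = MC: 80.184 - 1.125q = 38.641 + 2.702q → q* = 10.8552.
The Pigouvian subsidy equals MEB at q*: 2.670 + 0.253×10.8552 = 5.4164.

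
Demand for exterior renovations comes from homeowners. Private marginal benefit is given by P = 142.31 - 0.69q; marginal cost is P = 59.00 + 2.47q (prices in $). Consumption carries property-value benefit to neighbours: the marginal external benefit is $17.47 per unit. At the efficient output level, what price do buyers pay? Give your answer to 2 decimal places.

Social marginal benefit = demand + MEB = 159.78 - 0.69q.
Set SMB = MC: 159.78 - 0.69q = 59.00 + 2.47q → q* = 31.8924.
Consumer price on the demand curve at q*: 142.31 − 0.69×31.8924 = 120.3042.

P = $120.30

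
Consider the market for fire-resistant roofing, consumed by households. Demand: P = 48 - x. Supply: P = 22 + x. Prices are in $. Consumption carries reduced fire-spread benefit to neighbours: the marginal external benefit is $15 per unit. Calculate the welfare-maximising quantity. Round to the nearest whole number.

x* = 21

Social marginal benefit = demand + MEB = 63 - x.
Set SMB = MC: 63 - x = 22 + x → x* = 20.5000.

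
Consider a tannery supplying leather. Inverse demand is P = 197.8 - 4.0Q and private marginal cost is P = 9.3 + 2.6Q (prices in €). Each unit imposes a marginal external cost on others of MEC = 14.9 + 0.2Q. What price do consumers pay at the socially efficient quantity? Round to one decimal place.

Social marginal cost = private MC + MEC = 24.2 + 2.8Q.
Set SMC = demand: 24.2 + 2.8Q = 197.8 - 4.0Q → Q* = 25.5294.
Consumer price on the demand curve at Q*: 197.8 − 4.0×25.5294 = 95.6824.

P = €95.7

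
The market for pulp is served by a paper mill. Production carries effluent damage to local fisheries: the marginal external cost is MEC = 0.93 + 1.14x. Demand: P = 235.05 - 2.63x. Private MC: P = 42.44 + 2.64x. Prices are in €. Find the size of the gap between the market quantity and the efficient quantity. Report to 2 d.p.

Market equilibrium (private): 42.44 + 2.64x = 235.05 - 2.63x → x_m = 36.5484.
Social marginal cost = private MC + MEC = 43.37 + 3.78x.
Set SMC = demand: 43.37 + 3.78x = 235.05 - 2.63x → x* = 29.9033.
Gap = |36.5484 − 29.9033| = 6.6451.

6.65 units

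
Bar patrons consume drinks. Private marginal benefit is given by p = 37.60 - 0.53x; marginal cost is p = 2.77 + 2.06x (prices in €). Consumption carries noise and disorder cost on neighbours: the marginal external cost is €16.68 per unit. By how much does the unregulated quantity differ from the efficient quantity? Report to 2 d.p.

6.44 units

Market equilibrium (private): 2.77 + 2.06x = 37.60 - 0.53x → x_m = 13.4479.
Social marginal benefit = demand − MEC = 20.92 - 0.53x.
Set SMB = MC: 20.92 - 0.53x = 2.77 + 2.06x → x* = 7.0077.
Gap = |13.4479 − 7.0077| = 6.4402.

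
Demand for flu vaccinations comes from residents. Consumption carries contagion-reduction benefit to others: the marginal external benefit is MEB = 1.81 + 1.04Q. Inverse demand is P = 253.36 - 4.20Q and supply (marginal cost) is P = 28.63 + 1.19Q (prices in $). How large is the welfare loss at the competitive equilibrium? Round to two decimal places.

DWL = $234.54

Market equilibrium (private): 28.63 + 1.19Q = 253.36 - 4.20Q → Q_m = 41.6939.
Social marginal benefit = demand + MEB = 255.17 - 3.16Q.
Set SMB = MC: 255.17 - 3.16Q = 28.63 + 1.19Q → Q* = 52.0782.
The welfare-loss triangle has base |Q_m − Q*| and height MEB(Q_m) (the vertical gap between SMB and MC is zero at Q* and MEB at Q_m).
DWL = ½ × 10.3843 × 45.1716 = 234.5377.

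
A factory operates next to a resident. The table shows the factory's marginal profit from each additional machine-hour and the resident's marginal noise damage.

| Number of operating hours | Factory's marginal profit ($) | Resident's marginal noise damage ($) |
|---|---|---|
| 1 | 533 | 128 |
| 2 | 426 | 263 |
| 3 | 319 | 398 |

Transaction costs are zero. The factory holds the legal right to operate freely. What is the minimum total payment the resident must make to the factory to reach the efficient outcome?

$319

Left alone the factory would choose level 3 (marginal profit stays positive).
Efficient level: k* = 2 (marginal profit ≥ marginal noise damage through 2).
The resident must at least cover the factory's forgone profit from cutting 3→2: 319 = 319.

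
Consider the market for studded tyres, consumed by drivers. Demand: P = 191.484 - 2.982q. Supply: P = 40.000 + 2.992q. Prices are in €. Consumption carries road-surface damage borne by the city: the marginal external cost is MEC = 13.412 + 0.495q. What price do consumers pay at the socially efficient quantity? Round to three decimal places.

Social marginal benefit = demand − MEC = 178.072 - 3.477q.
Set SMB = MC: 178.072 - 3.477q = 40.000 + 2.992q → q* = 21.3436.
Consumer price on the demand curve at q*: 191.484 − 2.982×21.3436 = 127.8374.

P = €127.837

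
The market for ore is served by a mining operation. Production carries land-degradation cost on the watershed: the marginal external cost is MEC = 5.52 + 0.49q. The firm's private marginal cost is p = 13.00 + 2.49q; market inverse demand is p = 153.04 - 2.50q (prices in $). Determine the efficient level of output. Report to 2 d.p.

q* = 24.55

Social marginal cost = private MC + MEC = 18.52 + 2.98q.
Set SMC = demand: 18.52 + 2.98q = 153.04 - 2.50q → q* = 24.5474.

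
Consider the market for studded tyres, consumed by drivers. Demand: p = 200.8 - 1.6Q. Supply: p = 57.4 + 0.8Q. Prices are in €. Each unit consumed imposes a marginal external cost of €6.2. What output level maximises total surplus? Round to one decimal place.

Q* = 57.2

Social marginal benefit = demand − MEC = 194.6 - 1.6Q.
Set SMB = MC: 194.6 - 1.6Q = 57.4 + 0.8Q → Q* = 57.1667.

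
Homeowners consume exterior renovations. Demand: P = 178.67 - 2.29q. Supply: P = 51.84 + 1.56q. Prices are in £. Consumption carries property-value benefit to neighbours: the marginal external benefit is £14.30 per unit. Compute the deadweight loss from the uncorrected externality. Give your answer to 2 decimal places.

DWL = £26.56

Market equilibrium (private): 51.84 + 1.56q = 178.67 - 2.29q → q_m = 32.9429.
Social marginal benefit = demand + MEB = 192.97 - 2.29q.
Set SMB = MC: 192.97 - 2.29q = 51.84 + 1.56q → q* = 36.6571.
Between q* and q_m the wedge SMB − MC runs linearly from 0 to MEB(q_m), so the loss is a triangle.
DWL = ½ × 3.7142 × 14.3000 = 26.5565.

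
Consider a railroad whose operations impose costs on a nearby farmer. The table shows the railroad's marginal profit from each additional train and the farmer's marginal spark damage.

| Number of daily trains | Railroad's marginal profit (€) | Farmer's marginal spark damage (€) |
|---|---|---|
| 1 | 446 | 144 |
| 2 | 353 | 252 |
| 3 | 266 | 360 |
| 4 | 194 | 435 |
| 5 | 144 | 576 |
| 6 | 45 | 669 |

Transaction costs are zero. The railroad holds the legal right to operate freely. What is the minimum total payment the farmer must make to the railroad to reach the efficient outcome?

€649

Left alone the railroad would choose level 6 (marginal profit stays positive).
Efficient level: k* = 2 (marginal profit ≥ marginal spark damage through 2).
The farmer must at least cover the railroad's forgone profit from cutting 6→2: 266 + 194 + 144 + 45 = 649.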